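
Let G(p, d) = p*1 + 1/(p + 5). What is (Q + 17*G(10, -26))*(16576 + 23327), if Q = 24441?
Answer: 4910489782/5 ≈ 9.8210e+8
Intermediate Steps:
G(p, d) = p + 1/(5 + p)
(Q + 17*G(10, -26))*(16576 + 23327) = (24441 + 17*((1 + 10² + 5*10)/(5 + 10)))*(16576 + 23327) = (24441 + 17*((1 + 100 + 50)/15))*39903 = (24441 + 17*((1/15)*151))*39903 = (24441 + 17*(151/15))*39903 = (24441 + 2567/15)*39903 = (369182/15)*39903 = 4910489782/5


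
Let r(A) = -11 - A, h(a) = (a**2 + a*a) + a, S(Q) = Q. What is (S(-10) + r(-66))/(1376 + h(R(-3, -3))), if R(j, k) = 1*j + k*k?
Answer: 45/1454 ≈ 0.030949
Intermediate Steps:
R(j, k) = j + k**2
h(a) = a + 2*a**2 (h(a) = (a**2 + a**2) + a = 2*a**2 + a = a + 2*a**2)
(S(-10) + r(-66))/(1376 + h(R(-3, -3))) = (-10 + (-11 - 1*(-66)))/(1376 + (-3 + (-3)**2)*(1 + 2*(-3 + (-3)**2))) = (-10 + (-11 + 66))/(1376 + (-3 + 9)*(1 + 2*(-3 + 9))) = (-10 + 55)/(1376 + 6*(1 + 2*6)) = 45/(1376 + 6*(1 + 12)) = 45/(1376 + 6*13) = 45/(1376 + 78) = 45/1454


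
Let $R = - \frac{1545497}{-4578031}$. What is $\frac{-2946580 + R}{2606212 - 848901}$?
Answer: $- \frac{13489533038483}{8045024234641} \approx -1.6768$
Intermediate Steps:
$R = \frac{1545497}{4578031}$ ($R = \left(-1545497\right) \left(- \frac{1}{4578031}\right) = \frac{1545497}{4578031} \approx 0.33759$)
$\frac{-2946580 + R}{2606212 - 848901} = \frac{-2946580 + \frac{1545497}{4578031}}{2606212 - 848901} = - \frac{13489533038483}{4578031 \cdot 1757311} = \left(- \frac{13489533038483}{4578031}\right) \frac{1}{1757311} = - \frac{13489533038483}{8045024234641}$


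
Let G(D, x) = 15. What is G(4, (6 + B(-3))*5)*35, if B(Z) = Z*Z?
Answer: 525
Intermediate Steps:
B(Z) = Z**2
G(4, (6 + B(-3))*5)*35 = 15*35 = 525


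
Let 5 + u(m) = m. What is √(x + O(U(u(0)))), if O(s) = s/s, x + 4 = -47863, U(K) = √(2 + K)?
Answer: I*√47866 ≈ 218.78*I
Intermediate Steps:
u(m) = -5 + m
x = -47867 (x = -4 - 47863 = -47867)
O(s) = 1
√(x + O(U(u(0)))) = √(-47867 + 1) = √(-47866) = I*√47866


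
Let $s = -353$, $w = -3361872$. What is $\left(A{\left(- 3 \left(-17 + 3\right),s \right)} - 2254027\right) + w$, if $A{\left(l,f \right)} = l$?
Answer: $-5615857$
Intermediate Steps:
$\left(A{\left(- 3 \left(-17 + 3\right),s \right)} - 2254027\right) + w = \left(- 3 \left(-17 + 3\right) - 2254027\right) - 3361872 = \left(\left(-3\right) \left(-14\right) - 2254027\right) - 3361872 = \left(42 - 2254027\right) - 3361872 = -2253985 - 3361872 = -5615857$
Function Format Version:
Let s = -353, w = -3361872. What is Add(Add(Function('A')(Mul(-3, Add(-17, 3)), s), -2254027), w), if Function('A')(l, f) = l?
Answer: -5615857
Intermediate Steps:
Add(Add(Function('A')(Mul(-3, Add(-17, 3)), s), -2254027), w) = Add(Add(Mul(-3, Add(-17, 3)), -2254027), -3361872) = Add(Add(Mul(-3, -14), -2254027), -3361872) = Add(Add(42, -2254027), -3361872) = Add(-2253985, -3361872) = -5615857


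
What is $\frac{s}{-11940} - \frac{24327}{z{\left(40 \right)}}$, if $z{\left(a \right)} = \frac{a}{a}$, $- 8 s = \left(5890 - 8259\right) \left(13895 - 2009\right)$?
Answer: $- \frac{391978829}{15920} \approx -24622.0$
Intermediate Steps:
$s = \frac{14078967}{4}$ ($s = - \frac{\left(5890 - 8259\right) \left(13895 - 2009\right)}{8} = - \frac{\left(-2369\right) 11886}{8} = \left(- \frac{1}{8}\right) \left(-28157934\right) = \frac{14078967}{4} \approx 3.5197 \cdot 10^{6}$)
$z{\left(a \right)} = 1$
$\frac{s}{-11940} - \frac{24327}{z{\left(40 \right)}} = \frac{14078967}{4 \left(-11940\right)} - \frac{24327}{1} = \frac{14078967}{4} \left(- \frac{1}{11940}\right) - 24327 = - \frac{4692989}{15920} - 24327 = - \frac{391978829}{15920}$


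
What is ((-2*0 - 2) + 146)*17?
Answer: 2448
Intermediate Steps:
((-2*0 - 2) + 146)*17 = ((0 - 2) + 146)*17 = (-2 + 146)*17 = 144*17 = 2448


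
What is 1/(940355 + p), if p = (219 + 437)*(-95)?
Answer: 1/878035 ≈ 1.1389e-6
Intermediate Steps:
p = -62320 (p = 656*(-95) = -62320)
1/(940355 + p) = 1/(940355 - 62320) = 1/878035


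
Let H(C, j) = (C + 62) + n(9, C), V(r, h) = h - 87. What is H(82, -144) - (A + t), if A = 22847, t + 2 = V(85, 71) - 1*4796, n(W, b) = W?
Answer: -17880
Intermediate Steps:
V(r, h) = -87 + h
H(C, j) = 71 + C (H(C, j) = (C + 62) + 9 = (62 + C) + 9 = 71 + C)
t = -4814 (t = -2 + ((-87 + 71) - 1*4796) = -2 + (-16 - 4796) = -2 - 4812 = -4814)
H(82, -144) - (A + t) = (71 + 82) - (22847 - 4814) = 153 - 1*18033 = 153 - 18033 = -17880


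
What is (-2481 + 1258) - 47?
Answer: -1270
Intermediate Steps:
(-2481 + 1258) - 47 = -1223 - 47 = -1270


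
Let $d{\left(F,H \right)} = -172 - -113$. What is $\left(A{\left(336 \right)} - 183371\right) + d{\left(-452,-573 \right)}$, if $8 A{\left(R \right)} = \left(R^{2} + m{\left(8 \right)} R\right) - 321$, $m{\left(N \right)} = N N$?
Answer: $- \frac{1333361}{8} \approx -1.6667 \cdot 10^{5}$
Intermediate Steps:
$m{\left(N \right)} = N^{2}$
$d{\left(F,H \right)} = -59$ ($d{\left(F,H \right)} = -172 + 113 = -59$)
$A{\left(R \right)} = - \frac{321}{8} + 8 R + \frac{R^{2}}{8}$ ($A{\left(R \right)} = \frac{\left(R^{2} + 8^{2} R\right) - 321}{8} = \frac{\left(R^{2} + 64 R\right) - 321}{8} = \frac{-321 + R^{2} + 64 R}{8} = - \frac{321}{8} + 8 R + \frac{R^{2}}{8}$)
$\left(A{\left(336 \right)} - 183371\right) + d{\left(-452,-573 \right)} = \left(\left(- \frac{321}{8} + 8 \cdot 336 + \frac{336^{2}}{8}\right) - 183371\right) - 59 = \left(\left(- \frac{321}{8} + 2688 + \frac{1}{8} \cdot 112896\right) - 183371\right) - 59 = \left(\left(- \frac{321}{8} + 2688 + 14112\right) - 183371\right) - 59 = \left(\frac{134079}{8} - 183371\right) - 59 = - \frac{1332889}{8} - 59 = - \frac{1333361}{8}$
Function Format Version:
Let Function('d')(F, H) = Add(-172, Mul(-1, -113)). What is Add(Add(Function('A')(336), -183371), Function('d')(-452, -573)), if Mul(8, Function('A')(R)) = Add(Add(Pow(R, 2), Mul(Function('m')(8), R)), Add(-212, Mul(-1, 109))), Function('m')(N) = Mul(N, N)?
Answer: Rational(-1333361, 8) ≈ -1.6667e+5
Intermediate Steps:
Function('m')(N) = Pow(N, 2)
Function('d')(F, H) = -59 (Function('d')(F, H) = Add(-172, 113) = -59)
Function('A')(R) = Add(Rational(-321, 8), Mul(8, R), Mul(Rational(1, 8), Pow(R, 2))) (Function('A')(R) = Mul(Rational(1, 8), Add(Add(Pow(R, 2), Mul(Pow(8, 2), R)), Add(-212, Mul(-1, 109)))) = Mul(Rational(1, 8), Add(Add(Pow(R, 2), Mul(64, R)), Add(-212, -109))) = Mul(Rational(1, 8), Add(Add(Pow(R, 2), Mul(64, R)), -321)) = Mul(Rational(1, 8), Add(-321, Pow(R, 2), Mul(64, R))) = Add(Rational(-321, 8), Mul(8, R), Mul(Rational(1, 8), Pow(R, 2))))
Add(Add(Function('A')(336), -183371), Function('d')(-452, -573)) = Add(Add(Add(Rational(-321, 8), Mul(8, 336), Mul(Rational(1, 8), Pow(336, 2))), -183371), -59) = Add(Add(Add(Rational(-321, 8), 2688, Mul(Rational(1, 8), 112896)), -183371), -59) = Add(Add(Add(Rational(-321, 8), 2688, 14112), -183371), -59) = Add(Add(Rational(134079, 8), -183371), -59) = Add(Rational(-1332889, 8), -59) = Rational(-1333361, 8)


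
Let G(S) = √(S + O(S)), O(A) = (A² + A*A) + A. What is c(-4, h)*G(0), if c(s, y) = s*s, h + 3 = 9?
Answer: 0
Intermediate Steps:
h = 6 (h = -3 + 9 = 6)
O(A) = A + 2*A² (O(A) = (A² + A²) + A = 2*A² + A = A + 2*A²)
c(s, y) = s²
G(S) = √(S + S*(1 + 2*S))
c(-4, h)*G(0) = (-4)²*(√2*√(0*(1 + 0))) = 16*(√2*√(0*1)) = 16*(√2*√0) = 16*(√2*0) = 16*0 = 0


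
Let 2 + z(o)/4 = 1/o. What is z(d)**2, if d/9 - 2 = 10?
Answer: 46225/729 ≈ 63.409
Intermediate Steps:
d = 108 (d = 18 + 9*10 = 18 + 90 = 108)
z(o) = -8 + 4/o
z(d)**2 = (-8 + 4/108)**2 = (-8 + 4*(1/108))**2 = (-8 + 1/27)**2 = (-215/27)**2 = 46225/729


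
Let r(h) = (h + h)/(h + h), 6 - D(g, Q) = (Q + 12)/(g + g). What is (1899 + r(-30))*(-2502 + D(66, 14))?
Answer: -156511550/33 ≈ -4.7428e+6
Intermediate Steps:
D(g, Q) = 6 - (12 + Q)/(2*g) (D(g, Q) = 6 - (Q + 12)/(g + g) = 6 - (12 + Q)/(2*g))
r(h) = 1 (r(h) = (2*h)/((2*h)) = (2*h)*(1/(2*h)) = 1)
(1899 + r(-30))*(-2502 + D(66, 14)) = (1899 + 1)*(-2502 + (½)*(-12 - 1*14 + 12*66)/66) = 1900*(-2502 + (½)*(1/66)*(-12 - 14 + 792)) = 1900*(-2502 + (½)*(1/66)*766) = 1900*(-2502 + 383/66) = 1900*(-164749/66) = -156511550/33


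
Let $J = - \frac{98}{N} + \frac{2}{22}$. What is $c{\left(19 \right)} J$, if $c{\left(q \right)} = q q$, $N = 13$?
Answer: $- \frac{384465}{143} \approx -2688.6$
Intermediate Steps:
$c{\left(q \right)} = q^{2}$
$J = - \frac{1065}{143}$ ($J = - \frac{98}{13} + \frac{2}{22} = \left(-98\right) \frac{1}{13} + 2 \cdot \frac{1}{22} = - \frac{98}{13} + \frac{1}{11} = - \frac{1065}{143} \approx -7.4476$)
$c{\left(19 \right)} J = 19^{2} \left(- \frac{1065}{143}\right) = 361 \left(- \frac{1065}{143}\right) = - \frac{384465}{143}$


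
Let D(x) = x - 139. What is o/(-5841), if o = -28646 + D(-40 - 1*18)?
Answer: 28843/5841 ≈ 4.9380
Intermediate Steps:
D(x) = -139 + x
o = -28843 (o = -28646 + (-139 + (-40 - 1*18)) = -28646 + (-139 + (-40 - 18)) = -28646 + (-139 - 58) = -28646 - 197 = -28843)
o/(-5841) = -28843/(-5841) = -28843*(-1/5841) = 28843/5841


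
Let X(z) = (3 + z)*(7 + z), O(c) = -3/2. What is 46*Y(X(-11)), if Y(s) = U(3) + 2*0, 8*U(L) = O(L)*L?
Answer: -207/8 ≈ -25.875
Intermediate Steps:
O(c) = -3/2 (O(c) = -3*½ = -3/2)
U(L) = -3*L/16 (U(L) = (-3*L/2)/8 = -3*L/16)
Y(s) = -9/16 (Y(s) = -3/16*3 + 2*0 = -9/16 + 0 = -9/16)
46*Y(X(-11)) = 46*(-9/16) = -207/8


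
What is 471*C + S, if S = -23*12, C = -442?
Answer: -208458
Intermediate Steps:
S = -276
471*C + S = 471*(-442) - 276 = -208182 - 276 = -208458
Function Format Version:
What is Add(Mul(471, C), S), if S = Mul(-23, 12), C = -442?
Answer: -208458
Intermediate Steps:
S = -276
Add(Mul(471, C), S) = Add(Mul(471, -442), -276) = Add(-208182, -276) = -208458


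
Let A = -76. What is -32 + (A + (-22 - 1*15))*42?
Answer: -4778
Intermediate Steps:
-32 + (A + (-22 - 1*15))*42 = -32 + (-76 + (-22 - 1*15))*42 = -32 + (-76 + (-22 - 15))*42 = -32 + (-76 - 37)*42 = -32 - 113*42 = -32 - 4746 = -4778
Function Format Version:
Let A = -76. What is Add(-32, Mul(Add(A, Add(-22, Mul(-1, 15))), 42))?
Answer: -4778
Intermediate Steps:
Add(-32, Mul(Add(A, Add(-22, Mul(-1, 15))), 42)) = Add(-32, Mul(Add(-76, Add(-22, Mul(-1, 15))), 42)) = Add(-32, Mul(Add(-76, Add(-22, -15)), 42)) = Add(-32, Mul(Add(-76, -37), 42)) = Add(-32, Mul(-113, 42)) = Add(-32, -4746) = -4778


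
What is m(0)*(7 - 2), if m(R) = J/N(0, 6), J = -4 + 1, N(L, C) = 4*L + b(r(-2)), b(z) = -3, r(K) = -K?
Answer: 5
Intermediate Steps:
N(L, C) = -3 + 4*L (N(L, C) = 4*L - 3 = -3 + 4*L)
J = -3
m(R) = 1 (m(R) = -3/(-3 + 4*0) = -3/(-3 + 0) = -3/(-3) = -3*(-⅓) = 1)
m(0)*(7 - 2) = 1*(7 - 2) = 1*5 = 5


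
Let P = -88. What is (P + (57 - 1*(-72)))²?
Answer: 1681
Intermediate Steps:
(P + (57 - 1*(-72)))² = (-88 + (57 - 1*(-72)))² = (-88 + (57 + 72))² = (-88 + 129)² = 41² = 1681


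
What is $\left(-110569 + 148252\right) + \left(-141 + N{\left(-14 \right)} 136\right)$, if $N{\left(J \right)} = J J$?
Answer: $64198$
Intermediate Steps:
$N{\left(J \right)} = J^{2}$
$\left(-110569 + 148252\right) + \left(-141 + N{\left(-14 \right)} 136\right) = \left(-110569 + 148252\right) - \left(141 - \left(-14\right)^{2} \cdot 136\right) = 37683 + \left(-141 + 196 \cdot 136\right) = 37683 + \left(-141 + 26656\right) = 37683 + 26515 = 64198$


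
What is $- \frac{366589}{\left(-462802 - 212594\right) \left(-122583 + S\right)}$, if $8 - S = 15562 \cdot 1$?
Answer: $- \frac{366589}{93297177252} \approx -3.9293 \cdot 10^{-6}$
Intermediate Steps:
$S = -15554$ ($S = 8 - 15562 \cdot 1 = 8 - 15562 = -15554$)
$- \frac{366589}{\left(-462802 - 212594\right) \left(-122583 + S\right)} = - \frac{366589}{\left(-462802 - 212594\right) \left(-122583 - 15554\right)} = - \frac{366589}{\left(-675396\right) \left(-138137\right)} = - \frac{366589}{93297177252}$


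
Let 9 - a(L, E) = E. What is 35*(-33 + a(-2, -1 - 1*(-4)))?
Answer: -945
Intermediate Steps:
a(L, E) = 9 - E
35*(-33 + a(-2, -1 - 1*(-4))) = 35*(-33 + (9 - (-1 - 1*(-4)))) = 35*(-33 + (9 - (-1 + 4))) = 35*(-33 + (9 - 1*3)) = 35*(-33 + (9 - 3)) = 35*(-33 + 6) = 35*(-27) = -945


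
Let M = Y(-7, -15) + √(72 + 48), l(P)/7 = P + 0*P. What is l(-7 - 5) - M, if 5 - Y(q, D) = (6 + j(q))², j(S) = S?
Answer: -88 - 2*√30 ≈ -98.954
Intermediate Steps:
Y(q, D) = 5 - (6 + q)²
l(P) = 7*P (l(P) = 7*(P + 0*P) = 7*(P + 0) = 7*P)
M = 4 + 2*√30 (M = (5 - (6 - 7)²) + √(72 + 48) = (5 - 1*(-1)²) + √120 = (5 - 1*1) + 2*√30 = (5 - 1) + 2*√30 = 4 + 2*√30 ≈ 14.954)
l(-7 - 5) - M = 7*(-7 - 5) - (4 + 2*√30) = 7*(-12) + (-4 - 2*√30) = -84 + (-4 - 2*√30) = -88 - 2*√30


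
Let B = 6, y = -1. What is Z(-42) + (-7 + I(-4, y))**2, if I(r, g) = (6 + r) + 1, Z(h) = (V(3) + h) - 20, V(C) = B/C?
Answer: -44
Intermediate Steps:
V(C) = 6/C
Z(h) = -18 + h (Z(h) = (6/3 + h) - 20 = (6*(1/3) + h) - 20 = (2 + h) - 20 = -18 + h)
I(r, g) = 7 + r
Z(-42) + (-7 + I(-4, y))**2 = (-18 - 42) + (-7 + (7 - 4))**2 = -60 + (-7 + 3)**2 = -60 + (-4)**2 = -60 + 16 = -44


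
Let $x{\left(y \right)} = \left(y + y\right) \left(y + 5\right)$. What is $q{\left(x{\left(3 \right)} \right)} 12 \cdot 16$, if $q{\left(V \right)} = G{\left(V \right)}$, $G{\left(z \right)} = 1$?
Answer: $192$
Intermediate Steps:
$x{\left(y \right)} = 2 y \left(5 + y\right)$
$q{\left(V \right)} = 1$
$q{\left(x{\left(3 \right)} \right)} 12 \cdot 16 = 1 \cdot 12 \cdot 16 = 12 \cdot 16 = 192$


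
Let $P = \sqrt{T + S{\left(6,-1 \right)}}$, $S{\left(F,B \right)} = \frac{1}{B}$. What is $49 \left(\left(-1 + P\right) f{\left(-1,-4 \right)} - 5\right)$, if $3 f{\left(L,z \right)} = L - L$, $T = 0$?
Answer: $-245$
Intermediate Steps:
$f{\left(L,z \right)} = 0$ ($f{\left(L,z \right)} = \frac{L - L}{3} = \frac{1}{3} \cdot 0 = 0$)
$P = i$ ($P = \sqrt{0 + \frac{1}{-1}} = \sqrt{0 - 1} = \sqrt{-1} = i \approx 1.0 i$)
$49 \left(\left(-1 + P\right) f{\left(-1,-4 \right)} - 5\right) = 49 \left(\left(-1 + i\right) 0 - 5\right) = 49 \left(0 - 5\right) = 49 \left(-5\right) = -245$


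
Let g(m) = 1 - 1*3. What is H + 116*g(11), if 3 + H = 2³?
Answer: -227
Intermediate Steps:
H = 5 (H = -3 + 2³ = -3 + 8 = 5)
g(m) = -2 (g(m) = 1 - 3 = -2)
H + 116*g(11) = 5 + 116*(-2) = 5 - 232 = -227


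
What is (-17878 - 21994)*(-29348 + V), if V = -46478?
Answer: 3023334272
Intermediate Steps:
(-17878 - 21994)*(-29348 + V) = (-17878 - 21994)*(-29348 - 46478) = -39872*(-75826) = 3023334272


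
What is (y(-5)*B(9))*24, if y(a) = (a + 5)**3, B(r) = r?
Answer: 0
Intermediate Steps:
y(a) = (5 + a)**3
(y(-5)*B(9))*24 = ((5 - 5)**3*9)*24 = (0**3*9)*24 = (0*9)*24 = 0*24 = 0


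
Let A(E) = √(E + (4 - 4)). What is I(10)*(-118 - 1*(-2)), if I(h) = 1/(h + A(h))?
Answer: -116/9 + 58*√10/45 ≈ -8.8131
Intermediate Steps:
A(E) = √E (A(E) = √(E + 0) = √E)
I(h) = 1/(h + √h)
I(10)*(-118 - 1*(-2)) = (-118 - 1*(-2))/(10 + √10) = (-118 + 2)/(10 + √10) = -116/(10 + √10)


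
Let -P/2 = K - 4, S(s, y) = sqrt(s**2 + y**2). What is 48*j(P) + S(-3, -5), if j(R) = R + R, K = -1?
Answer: 960 + sqrt(34) ≈ 965.83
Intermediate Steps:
P = 10 (P = -2*(-1 - 4) = -2*(-5) = 10)
j(R) = 2*R
48*j(P) + S(-3, -5) = 48*(2*10) + sqrt((-3)**2 + (-5)**2) = 48*20 + sqrt(9 + 25) = 960 + sqrt(34)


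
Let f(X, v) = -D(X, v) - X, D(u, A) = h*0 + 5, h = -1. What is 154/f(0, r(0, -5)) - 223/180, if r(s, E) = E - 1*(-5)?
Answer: -5767/180 ≈ -32.039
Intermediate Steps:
r(s, E) = 5 + E (r(s, E) = E + 5 = 5 + E)
D(u, A) = 5 (D(u, A) = -1*0 + 5 = 0 + 5 = 5)
f(X, v) = -5 - X (f(X, v) = -1*5 - X = -5 - X)
154/f(0, r(0, -5)) - 223/180 = 154/(-5 - 1*0) - 223/180 = 154/(-5 + 0) - 223*1/180 = 154/(-5) - 223/180 = 154*(-⅕) - 223/180 = -154/5 - 223/180 = -5767/180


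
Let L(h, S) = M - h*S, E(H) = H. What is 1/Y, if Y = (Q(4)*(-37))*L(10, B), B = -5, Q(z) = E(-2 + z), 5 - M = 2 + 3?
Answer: -1/3700 ≈ -0.00027027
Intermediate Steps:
M = 0 (M = 5 - (2 + 3) = 5 - 1*5 = 5 - 5 = 0)
Q(z) = -2 + z
L(h, S) = -S*h (L(h, S) = 0 - h*S = 0 - S*h = -S*h)
Y = -3700 (Y = ((-2 + 4)*(-37))*(-1*(-5)*10) = (2*(-37))*50 = -74*50 = -3700)
1/Y = 1/(-3700) = -1/3700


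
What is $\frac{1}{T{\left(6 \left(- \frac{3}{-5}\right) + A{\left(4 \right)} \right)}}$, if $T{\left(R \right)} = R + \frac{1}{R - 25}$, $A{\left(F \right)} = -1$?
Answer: $\frac{560}{1431} \approx 0.39133$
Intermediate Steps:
$T{\left(R \right)} = R + \frac{1}{-25 + R}$
$\frac{1}{T{\left(6 \left(- \frac{3}{-5}\right) + A{\left(4 \right)} \right)}} = \frac{1}{\frac{1}{-25 - \left(1 - 6 \left(- \frac{3}{-5}\right)\right)} \left(1 + \left(6 \left(- \frac{3}{-5}\right) - 1\right)^{2} - 25 \left(6 \left(- \frac{3}{-5}\right) - 1\right)\right)} = \frac{1}{\frac{1}{-25 - \left(1 - 6 \left(\left(-3\right) \left(- \frac{1}{5}\right)\right)\right)} \left(1 + \left(6 \left(\left(-3\right) \left(- \frac{1}{5}\right)\right) - 1\right)^{2} - 25 \left(6 \left(\left(-3\right) \left(- \frac{1}{5}\right)\right) - 1\right)\right)} = \frac{1}{\frac{1}{-25 + \left(6 \cdot \frac{3}{5} - 1\right)} \left(1 + \left(6 \cdot \frac{3}{5} - 1\right)^{2} - 25 \left(6 \cdot \frac{3}{5} - 1\right)\right)} = \frac{1}{\frac{1}{-25 + \left(\frac{18}{5} - 1\right)} \left(1 + \left(\frac{18}{5} - 1\right)^{2} - 25 \left(\frac{18}{5} - 1\right)\right)} = \frac{1}{\frac{1}{-25 + \frac{13}{5}} \left(1 + \left(\frac{13}{5}\right)^{2} - 65\right)} = \frac{1}{\frac{1}{- \frac{112}{5}} \left(1 + \frac{169}{25} - 65\right)} = \frac{1}{\left(- \frac{5}{112}\right) \left(- \frac{1431}{25}\right)} = \frac{1}{\frac{1431}{560}} = \frac{560}{1431}$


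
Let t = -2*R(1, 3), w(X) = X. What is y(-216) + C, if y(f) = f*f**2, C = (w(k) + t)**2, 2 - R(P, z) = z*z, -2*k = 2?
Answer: -10077527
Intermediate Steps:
k = -1 (k = -1/2*2 = -1)
R(P, z) = 2 - z**2 (R(P, z) = 2 - z*z = 2 - z**2)
t = 14 (t = -2*(2 - 1*3**2) = -2*(2 - 1*9) = -2*(2 - 9) = -2*(-7) = 14)
C = 169 (C = (-1 + 14)**2 = 13**2 = 169)
y(f) = f**3
y(-216) + C = (-216)**3 + 169 = -10077696 + 169 = -10077527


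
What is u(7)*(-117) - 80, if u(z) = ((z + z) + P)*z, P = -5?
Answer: -7451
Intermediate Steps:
u(z) = z*(-5 + 2*z) (u(z) = ((z + z) - 5)*z = (2*z - 5)*z = (-5 + 2*z)*z = z*(-5 + 2*z))
u(7)*(-117) - 80 = (7*(-5 + 2*7))*(-117) - 80 = (7*(-5 + 14))*(-117) - 80 = (7*9)*(-117) - 80 = 63*(-117) - 80 = -7371 - 80 = -7451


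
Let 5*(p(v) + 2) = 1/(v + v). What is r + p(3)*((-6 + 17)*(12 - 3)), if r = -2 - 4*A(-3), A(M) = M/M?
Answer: -2007/10 ≈ -200.70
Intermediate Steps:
p(v) = -2 + 1/(10*v) (p(v) = -2 + 1/(5*(v + v)) = -2 + 1/(5*((2*v))) = -2 + (1/(2*v))/5 = -2 + 1/(10*v))
A(M) = 1
r = -6 (r = -2 - 4*1 = -2 - 4 = -6)
r + p(3)*((-6 + 17)*(12 - 3)) = -6 + (-2 + (⅒)/3)*((-6 + 17)*(12 - 3)) = -6 + (-2 + (⅒)*(⅓))*(11*9) = -6 + (-2 + 1/30)*99 = -6 - 59/30*99 = -6 - 1947/10 = -2007/10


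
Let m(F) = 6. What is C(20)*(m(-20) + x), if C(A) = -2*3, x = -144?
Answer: 828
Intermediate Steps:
C(A) = -6
C(20)*(m(-20) + x) = -6*(6 - 144) = -6*(-138) = 828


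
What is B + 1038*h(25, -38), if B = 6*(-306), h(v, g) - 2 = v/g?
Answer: -8415/19 ≈ -442.89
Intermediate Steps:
h(v, g) = 2 + v/g
B = -1836
B + 1038*h(25, -38) = -1836 + 1038*(2 + 25/(-38)) = -1836 + 1038*(2 + 25*(-1/38)) = -1836 + 1038*(2 - 25/38) = -1836 + 1038*(51/38) = -1836 + 26469/19 = -8415/19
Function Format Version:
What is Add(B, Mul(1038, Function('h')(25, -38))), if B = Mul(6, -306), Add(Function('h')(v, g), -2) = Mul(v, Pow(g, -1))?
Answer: Rational(-8415, 19) ≈ -442.89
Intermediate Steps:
Function('h')(v, g) = Add(2, Mul(v, Pow(g, -1)))
B = -1836
Add(B, Mul(1038, Function('h')(25, -38))) = Add(-1836, Mul(1038, Add(2, Mul(25, Pow(-38, -1))))) = Add(-1836, Mul(1038, Add(2, Mul(25, Rational(-1, 38))))) = Add(-1836, Mul(1038, Add(2, Rational(-25, 38)))) = Add(-1836, Mul(1038, Rational(51, 38))) = Add(-1836, Rational(26469, 19)) = Rational(-8415, 19)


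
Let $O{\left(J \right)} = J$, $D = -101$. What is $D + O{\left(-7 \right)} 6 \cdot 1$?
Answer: $-143$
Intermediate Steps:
$D + O{\left(-7 \right)} 6 \cdot 1 = -101 - 7 \cdot 6 \cdot 1 = -101 - 42 = -143$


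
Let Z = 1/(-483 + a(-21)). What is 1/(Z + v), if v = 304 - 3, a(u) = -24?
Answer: 507/152606 ≈ 0.0033223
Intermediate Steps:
v = 301
Z = -1/507 (Z = 1/(-483 - 24) = 1/(-507) = -1/507 ≈ -0.0019724)
1/(Z + v) = 1/(-1/507 + 301) = 1/(152606/507) = 507/152606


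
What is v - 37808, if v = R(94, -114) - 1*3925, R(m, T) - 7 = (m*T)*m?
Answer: -1049030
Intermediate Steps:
R(m, T) = 7 + T*m² (R(m, T) = 7 + (m*T)*m = 7 + (T*m)*m = 7 + T*m²)
v = -1011222 (v = (7 - 114*94²) - 1*3925 = (7 - 114*8836) - 3925 = (7 - 1007304) - 3925 = -1007297 - 3925 = -1011222)
v - 37808 = -1011222 - 37808 = -1049030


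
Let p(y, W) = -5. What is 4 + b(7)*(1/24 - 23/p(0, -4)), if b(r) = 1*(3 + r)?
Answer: 605/12 ≈ 50.417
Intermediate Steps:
b(r) = 3 + r
4 + b(7)*(1/24 - 23/p(0, -4)) = 4 + (3 + 7)*(1/24 - 23/(-5)) = 4 + 10*(1*(1/24) - 23*(-⅕)) = 4 + 10*(1/24 + 23/5) = 4 + 10*(557/120) = 4 + 557/12 = 605/12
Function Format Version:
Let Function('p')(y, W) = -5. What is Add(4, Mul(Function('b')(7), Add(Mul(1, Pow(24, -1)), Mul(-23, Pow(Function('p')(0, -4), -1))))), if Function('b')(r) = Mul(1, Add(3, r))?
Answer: Rational(605, 12) ≈ 50.417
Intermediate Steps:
Function('b')(r) = Add(3, r)
Add(4, Mul(Function('b')(7), Add(Mul(1, Pow(24, -1)), Mul(-23, Pow(Function('p')(0, -4), -1))))) = Add(4, Mul(Add(3, 7), Add(Mul(1, Pow(24, -1)), Mul(-23, Pow(-5, -1))))) = Add(4, Mul(10, Add(Mul(1, Rational(1, 24)), Mul(-23, Rational(-1, 5))))) = Add(4, Mul(10, Add(Rational(1, 24), Rational(23, 5)))) = Add(4, Mul(10, Rational(557, 120))) = Add(4, Rational(557, 12)) = Rational(605, 12)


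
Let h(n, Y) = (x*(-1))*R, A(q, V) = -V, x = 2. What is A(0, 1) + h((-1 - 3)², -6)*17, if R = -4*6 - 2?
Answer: 883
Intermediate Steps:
R = -26 (R = -24 - 2 = -26)
h(n, Y) = 52 (h(n, Y) = (2*(-1))*(-26) = -2*(-26) = 52)
A(0, 1) + h((-1 - 3)², -6)*17 = -1*1 + 52*17 = -1 + 884 = 883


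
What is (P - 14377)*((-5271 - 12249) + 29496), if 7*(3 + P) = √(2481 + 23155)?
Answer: -172214880 + 23952*√6409/7 ≈ -1.7194e+8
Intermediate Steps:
P = -3 + 2*√6409/7 (P = -3 + √(2481 + 23155)/7 = -3 + √25636/7 = -3 + (2*√6409)/7 = -3 + 2*√6409/7 ≈ 19.873)
(P - 14377)*((-5271 - 12249) + 29496) = ((-3 + 2*√6409/7) - 14377)*((-5271 - 12249) + 29496) = (-14380 + 2*√6409/7)*(-17520 + 29496) = (-14380 + 2*√6409/7)*11976 = -172214880 + 23952*√6409/7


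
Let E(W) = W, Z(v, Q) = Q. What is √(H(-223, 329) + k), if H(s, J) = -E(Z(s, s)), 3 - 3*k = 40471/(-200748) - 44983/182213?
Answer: √74978877802124650246795/18289447662 ≈ 14.972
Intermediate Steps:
k = 126141275579/109736685972 (k = 1 - (40471/(-200748) - 44983/182213)/3 = 1 - (40471*(-1/200748) - 44983*1/182213)/3 = 1 - (-40471/200748 - 44983/182213)/3 = 1 - ⅓*(-16404589607/36578895324) = 1 + 16404589607/109736685972 = 126141275579/109736685972 ≈ 1.1495)
H(s, J) = -s
√(H(-223, 329) + k) = √(-1*(-223) + 126141275579/109736685972) = √(223 + 126141275579/109736685972) = √(24597422247335/109736685972) = √74978877802124650246795/18289447662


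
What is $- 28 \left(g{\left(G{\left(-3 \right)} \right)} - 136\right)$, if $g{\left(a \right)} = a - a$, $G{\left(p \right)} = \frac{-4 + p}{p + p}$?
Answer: $3808$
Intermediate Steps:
$G{\left(p \right)} = \frac{-4 + p}{2 p}$
$g{\left(a \right)} = 0$
$- 28 \left(g{\left(G{\left(-3 \right)} \right)} - 136\right) = - 28 \left(0 - 136\right) = \left(-28\right) \left(-136\right) = 3808$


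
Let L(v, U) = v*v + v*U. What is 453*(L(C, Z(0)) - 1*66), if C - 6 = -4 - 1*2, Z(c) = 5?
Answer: -29898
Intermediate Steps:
C = 0 (C = 6 + (-4 - 1*2) = 6 + (-4 - 2) = 6 - 6 = 0)
L(v, U) = v**2 + U*v
453*(L(C, Z(0)) - 1*66) = 453*(0*(5 + 0) - 1*66) = 453*(0*5 - 66) = 453*(0 - 66) = 453*(-66) = -29898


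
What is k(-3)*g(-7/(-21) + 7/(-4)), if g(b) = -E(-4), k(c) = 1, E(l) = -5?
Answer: 5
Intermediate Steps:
g(b) = 5 (g(b) = -1*(-5) = 5)
k(-3)*g(-7/(-21) + 7/(-4)) = 1*5 = 5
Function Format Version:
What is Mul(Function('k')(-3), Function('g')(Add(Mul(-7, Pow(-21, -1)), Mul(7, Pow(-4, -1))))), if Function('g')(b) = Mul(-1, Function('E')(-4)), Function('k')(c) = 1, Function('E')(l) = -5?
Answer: 5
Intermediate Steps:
Function('g')(b) = 5 (Function('g')(b) = Mul(-1, -5) = 5)
Mul(Function('k')(-3), Function('g')(Add(Mul(-7, Pow(-21, -1)), Mul(7, Pow(-4, -1))))) = Mul(1, 5) = 5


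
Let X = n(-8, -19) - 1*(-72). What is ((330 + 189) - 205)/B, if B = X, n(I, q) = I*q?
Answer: 157/112 ≈ 1.4018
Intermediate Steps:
X = 224 (X = -8*(-19) - 1*(-72) = 152 + 72 = 224)
B = 224
((330 + 189) - 205)/B = ((330 + 189) - 205)/224 = (519 - 205)*(1/224) = 314*(1/224) = 157/112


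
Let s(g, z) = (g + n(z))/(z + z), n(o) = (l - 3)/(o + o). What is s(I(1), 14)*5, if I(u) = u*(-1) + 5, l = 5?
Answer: 285/392 ≈ 0.72704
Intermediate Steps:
n(o) = 1/o (n(o) = (5 - 3)/(o + o) = 2/((2*o)) = 2*(1/(2*o)) = 1/o)
I(u) = 5 - u (I(u) = -u + 5 = 5 - u)
s(g, z) = (g + 1/z)/(2*z) (s(g, z) = (g + 1/z)/(z + z) = (g + 1/z)/((2*z)) = (g + 1/z)*(1/(2*z)) = (g + 1/z)/(2*z))
s(I(1), 14)*5 = ((1/2)*(1 + (5 - 1*1)*14)/14**2)*5 = ((1/2)*(1/196)*(1 + (5 - 1)*14))*5 = ((1/2)*(1/196)*(1 + 4*14))*5 = ((1/2)*(1/196)*(1 + 56))*5 = ((1/2)*(1/196)*57)*5 = (57/392)*5 = 285/392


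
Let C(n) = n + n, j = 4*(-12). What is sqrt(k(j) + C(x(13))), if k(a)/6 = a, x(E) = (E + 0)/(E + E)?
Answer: I*sqrt(287) ≈ 16.941*I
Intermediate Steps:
j = -48
x(E) = 1/2 (x(E) = E/((2*E)) = E*(1/(2*E)) = 1/2)
k(a) = 6*a
C(n) = 2*n
sqrt(k(j) + C(x(13))) = sqrt(6*(-48) + 2*(1/2)) = sqrt(-288 + 1) = sqrt(-287) = I*sqrt(287)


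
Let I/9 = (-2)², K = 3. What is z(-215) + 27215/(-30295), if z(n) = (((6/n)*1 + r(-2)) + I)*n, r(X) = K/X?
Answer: -89823443/12118 ≈ -7412.4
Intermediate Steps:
r(X) = 3/X
I = 36 (I = 9*(-2)² = 9*4 = 36)
z(n) = n*(69/2 + 6/n) (z(n) = (((6/n)*1 + 3/(-2)) + 36)*n = ((6/n + 3*(-½)) + 36)*n = ((6/n - 3/2) + 36)*n = ((-3/2 + 6/n) + 36)*n = (69/2 + 6/n)*n = n*(69/2 + 6/n))
z(-215) + 27215/(-30295) = (6 + (69/2)*(-215)) + 27215/(-30295) = (6 - 14835/2) + 27215*(-1/30295) = -14823/2 - 5443/6059 = -89823443/12118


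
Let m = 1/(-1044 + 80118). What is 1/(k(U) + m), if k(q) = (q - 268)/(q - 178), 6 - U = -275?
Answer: 8144622/1028065 ≈ 7.9223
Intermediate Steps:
U = 281 (U = 6 - 1*(-275) = 6 + 275 = 281)
m = 1/79074 ≈ 1.2646e-5
k(q) = (-268 + q)/(-178 + q)
1/(k(U) + m) = 1/((-268 + 281)/(-178 + 281) + 1/79074) = 1/(13/103 + 1/79074) = 1/(1028065/8144622) = 8144622/1028065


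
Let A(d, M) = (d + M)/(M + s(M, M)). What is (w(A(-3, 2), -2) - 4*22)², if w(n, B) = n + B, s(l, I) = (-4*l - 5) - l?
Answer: 1366561/169 ≈ 8086.2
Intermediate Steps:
s(l, I) = -5 - 5*l (s(l, I) = (-5 - 4*l) - l = -5 - 5*l)
A(d, M) = (M + d)/(-5 - 4*M) (A(d, M) = (d + M)/(M + (-5 - 5*M)) = (M + d)/(-5 - 4*M))
w(n, B) = B + n
(w(A(-3, 2), -2) - 4*22)² = ((-2 + (-1*2 - 1*(-3))/(5 + 4*2)) - 4*22)² = ((-2 + (-2 + 3)/(5 + 8)) - 88)² = ((-2 + 1/13) - 88)² = (-25/13 - 88)² = (-1169/13)² = 1366561/169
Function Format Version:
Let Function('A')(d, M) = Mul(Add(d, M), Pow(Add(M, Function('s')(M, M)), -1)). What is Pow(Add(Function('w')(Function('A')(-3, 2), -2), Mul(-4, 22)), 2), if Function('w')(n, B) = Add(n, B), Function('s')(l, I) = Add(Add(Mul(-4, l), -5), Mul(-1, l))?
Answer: Rational(1366561, 169) ≈ 8086.2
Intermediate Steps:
Function('s')(l, I) = Add(-5, Mul(-5, l)) (Function('s')(l, I) = Add(Add(-5, Mul(-4, l)), Mul(-1, l)) = Add(-5, Mul(-5, l)))
Function('A')(d, M) = Mul(Pow(Add(-5, Mul(-4, M)), -1), Add(M, d)) (Function('A')(d, M) = Mul(Add(d, M), Pow(Add(M, Add(-5, Mul(-5, M))), -1)) = Mul(Add(M, d), Pow(Add(-5, Mul(-4, M)), -1)) = Mul(Pow(Add(-5, Mul(-4, M)), -1), Add(M, d)))
Function('w')(n, B) = Add(B, n)
Pow(Add(Function('w')(Function('A')(-3, 2), -2), Mul(-4, 22)), 2) = Pow(Add(Add(-2, Mul(Pow(Add(5, Mul(4, 2)), -1), Add(Mul(-1, 2), Mul(-1, -3)))), Mul(-4, 22)), 2) = Pow(Add(Add(-2, Mul(Pow(Add(5, 8), -1), Add(-2, 3))), -88), 2) = Pow(Add(Add(-2, Mul(Pow(13, -1), 1)), -88), 2) = Pow(Add(Add(-2, Mul(Rational(1, 13), 1)), -88), 2) = Pow(Add(Add(-2, Rational(1, 13)), -88), 2) = Pow(Add(Rational(-25, 13), -88), 2) = Pow(Rational(-1169, 13), 2) = Rational(1366561, 169)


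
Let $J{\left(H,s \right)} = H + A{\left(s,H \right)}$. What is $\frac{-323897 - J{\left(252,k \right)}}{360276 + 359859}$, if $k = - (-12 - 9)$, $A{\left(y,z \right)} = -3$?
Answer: $- \frac{324146}{720135} \approx -0.45012$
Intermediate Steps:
$k = 21$ ($k = \left(-1\right) \left(-21\right) = 21$)
$J{\left(H,s \right)} = -3 + H$ ($J{\left(H,s \right)} = H - 3 = -3 + H$)
$\frac{-323897 - J{\left(252,k \right)}}{360276 + 359859} = \frac{-323897 - \left(-3 + 252\right)}{360276 + 359859} = \frac{-323897 - 249}{720135} = \left(-323897 - 249\right) \frac{1}{720135} = \left(-324146\right) \frac{1}{720135} = - \frac{324146}{720135}$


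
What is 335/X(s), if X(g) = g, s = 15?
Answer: 67/3 ≈ 22.333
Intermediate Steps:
335/X(s) = 335/15 = 335*(1/15) = 67/3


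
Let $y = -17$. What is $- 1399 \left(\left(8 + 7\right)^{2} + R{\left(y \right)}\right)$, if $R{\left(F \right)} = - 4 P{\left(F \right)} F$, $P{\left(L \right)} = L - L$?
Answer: $-314775$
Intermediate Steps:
$P{\left(L \right)} = 0$
$R{\left(F \right)} = 0$ ($R{\left(F \right)} = \left(-4\right) 0 F = 0 F = 0$)
$- 1399 \left(\left(8 + 7\right)^{2} + R{\left(y \right)}\right) = - 1399 \left(\left(8 + 7\right)^{2} + 0\right) = - 1399 \left(15^{2} + 0\right) = - 1399 \left(225 + 0\right) = \left(-1399\right) 225 = -314775$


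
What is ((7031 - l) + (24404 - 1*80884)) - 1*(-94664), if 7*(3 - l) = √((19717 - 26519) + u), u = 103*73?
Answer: 45212 + √717/7 ≈ 45216.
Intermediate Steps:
u = 7519
l = 3 - √717/7 (l = 3 - √((19717 - 26519) + 7519)/7 = 3 - √(-6802 + 7519)/7 = 3 - √717/7 ≈ -0.82526)
((7031 - l) + (24404 - 1*80884)) - 1*(-94664) = ((7031 - (3 - √717/7)) + (24404 - 1*80884)) - 1*(-94664) = ((7031 + (-3 + √717/7)) + (24404 - 80884)) + 94664 = ((7028 + √717/7) - 56480) + 94664 = (-49452 + √717/7) + 94664 = 45212 + √717/7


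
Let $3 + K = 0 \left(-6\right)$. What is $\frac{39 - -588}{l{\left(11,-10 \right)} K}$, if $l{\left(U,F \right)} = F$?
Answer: $\frac{209}{10} \approx 20.9$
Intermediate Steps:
$K = -3$ ($K = -3 + 0 \left(-6\right) = -3 + 0 = -3$)
$\frac{39 - -588}{l{\left(11,-10 \right)} K} = \frac{39 - -588}{\left(-10\right) \left(-3\right)} = \frac{39 + 588}{30} = 627 \cdot \frac{1}{30} = \frac{209}{10}$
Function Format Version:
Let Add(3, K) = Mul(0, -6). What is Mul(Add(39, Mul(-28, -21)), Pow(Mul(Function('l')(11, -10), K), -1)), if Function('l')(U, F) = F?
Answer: Rational(209, 10) ≈ 20.900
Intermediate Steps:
K = -3 (K = Add(-3, Mul(0, -6)) = Add(-3, 0) = -3)
Mul(Add(39, Mul(-28, -21)), Pow(Mul(Function('l')(11, -10), K), -1)) = Mul(Add(39, Mul(-28, -21)), Pow(Mul(-10, -3), -1)) = Mul(Add(39, 588), Pow(30, -1)) = Mul(627, Rational(1, 30)) = Rational(209, 10)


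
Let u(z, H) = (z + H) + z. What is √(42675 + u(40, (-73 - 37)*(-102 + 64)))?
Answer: 3*√5215 ≈ 216.64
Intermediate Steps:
u(z, H) = H + 2*z (u(z, H) = (H + z) + z = H + 2*z)
√(42675 + u(40, (-73 - 37)*(-102 + 64))) = √(42675 + ((-73 - 37)*(-102 + 64) + 2*40)) = √(42675 + (-110*(-38) + 80)) = √(42675 + (4180 + 80)) = √(42675 + 4260) = √46935 = 3*√5215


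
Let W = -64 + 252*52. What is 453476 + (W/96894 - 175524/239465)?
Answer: 5260931772782552/11601360855 ≈ 4.5348e+5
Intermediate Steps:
W = 13040 (W = -64 + 13104 = 13040)
453476 + (W/96894 - 175524/239465) = 453476 + (13040/96894 - 175524/239465) = 453476 + (13040*(1/96894) - 175524*1/239465) = 453476 + (6520/48447 - 175524/239465) = 453476 - 6942299428/11601360855 = 5260931772782552/11601360855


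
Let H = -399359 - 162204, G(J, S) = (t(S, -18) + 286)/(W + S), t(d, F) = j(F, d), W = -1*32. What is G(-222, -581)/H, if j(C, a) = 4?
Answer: 290/344238119 ≈ 8.4244e-7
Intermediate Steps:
W = -32
t(d, F) = 4
G(J, S) = 290/(-32 + S) (G(J, S) = (4 + 286)/(-32 + S) = 290/(-32 + S))
H = -561563
G(-222, -581)/H = (290/(-32 - 581))/(-561563) = (290/(-613))*(-1/561563) = (290*(-1/613))*(-1/561563) = -290/613*(-1/561563) = 290/344238119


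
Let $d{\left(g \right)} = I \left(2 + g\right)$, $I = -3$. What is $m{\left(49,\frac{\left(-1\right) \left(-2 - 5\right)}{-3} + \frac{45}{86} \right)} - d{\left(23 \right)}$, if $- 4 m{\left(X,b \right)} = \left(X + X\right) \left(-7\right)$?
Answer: $\frac{493}{2} \approx 246.5$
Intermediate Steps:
$m{\left(X,b \right)} = \frac{7 X}{2}$ ($m{\left(X,b \right)} = - \frac{\left(X + X\right) \left(-7\right)}{4} = - \frac{2 X \left(-7\right)}{4} = - \frac{\left(-14\right) X}{4} = \frac{7 X}{2}$)
$d{\left(g \right)} = -6 - 3 g$ ($d{\left(g \right)} = - 3 \left(2 + g\right) = -6 - 3 g$)
$m{\left(49,\frac{\left(-1\right) \left(-2 - 5\right)}{-3} + \frac{45}{86} \right)} - d{\left(23 \right)} = \frac{7}{2} \cdot 49 - \left(-6 - 69\right) = \frac{343}{2} - \left(-6 - 69\right) = \frac{343}{2} - -75 = \frac{343}{2} + 75 = \frac{493}{2}$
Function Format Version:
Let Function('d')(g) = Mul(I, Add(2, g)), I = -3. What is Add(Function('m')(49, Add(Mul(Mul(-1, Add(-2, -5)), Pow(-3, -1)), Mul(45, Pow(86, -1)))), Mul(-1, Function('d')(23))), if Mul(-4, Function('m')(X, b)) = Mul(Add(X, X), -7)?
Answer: Rational(493, 2) ≈ 246.50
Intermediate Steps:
Function('m')(X, b) = Mul(Rational(7, 2), X) (Function('m')(X, b) = Mul(Rational(-1, 4), Mul(Add(X, X), -7)) = Mul(Rational(-1, 4), Mul(Mul(2, X), -7)) = Mul(Rational(-1, 4), Mul(-14, X)) = Mul(Rational(7, 2), X))
Function('d')(g) = Add(-6, Mul(-3, g)) (Function('d')(g) = Mul(-3, Add(2, g)) = Add(-6, Mul(-3, g)))
Add(Function('m')(49, Add(Mul(Mul(-1, Add(-2, -5)), Pow(-3, -1)), Mul(45, Pow(86, -1)))), Mul(-1, Function('d')(23))) = Add(Mul(Rational(7, 2), 49), Mul(-1, Add(-6, Mul(-3, 23)))) = Add(Rational(343, 2), Mul(-1, Add(-6, -69))) = Add(Rational(343, 2), Mul(-1, -75)) = Add(Rational(343, 2), 75) = Rational(493, 2)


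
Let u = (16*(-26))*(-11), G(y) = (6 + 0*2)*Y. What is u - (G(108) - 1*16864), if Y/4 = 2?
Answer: 21392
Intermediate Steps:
Y = 8 (Y = 4*2 = 8)
G(y) = 48 (G(y) = (6 + 0*2)*8 = (6 + 0)*8 = 6*8 = 48)
u = 4576 (u = -416*(-11) = 4576)
u - (G(108) - 1*16864) = 4576 - (48 - 1*16864) = 4576 - (48 - 16864) = 4576 - 1*(-16816) = 4576 + 16816 = 21392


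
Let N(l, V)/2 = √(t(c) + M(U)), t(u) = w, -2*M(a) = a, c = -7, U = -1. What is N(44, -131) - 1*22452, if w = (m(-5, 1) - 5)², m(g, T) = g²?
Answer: -22452 + 3*√178 ≈ -22412.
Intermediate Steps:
w = 400 (w = ((-5)² - 5)² = (25 - 5)² = 20² = 400)
M(a) = -a/2
t(u) = 400
N(l, V) = 3*√178 (N(l, V) = 2*√(400 - ½*(-1)) = 2*√(400 + ½) = 2*√(801/2) = 2*(3*√178/2) = 3*√178)
N(44, -131) - 1*22452 = 3*√178 - 1*22452 = 3*√178 - 22452 = -22452 + 3*√178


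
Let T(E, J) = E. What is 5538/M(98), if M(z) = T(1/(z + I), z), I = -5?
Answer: 515034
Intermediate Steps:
M(z) = 1/(-5 + z) (M(z) = 1/(z - 5) = 1/(-5 + z))
5538/M(98) = 5538/(1/(-5 + 98)) = 5538/(1/93) = 5538*93 = 515034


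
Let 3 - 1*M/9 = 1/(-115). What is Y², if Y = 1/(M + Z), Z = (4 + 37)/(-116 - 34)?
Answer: 11902500/8551995529 ≈ 0.0013918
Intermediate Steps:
Z = -41/150 (Z = 41/(-150) = 41*(-1/150) = -41/150 ≈ -0.27333)
M = 3114/115 (M = 27 - 9/(-115) = 27 - 9*(-1/115) = 27 + 9/115 = 3114/115 ≈ 27.078)
Y = 3450/92477 (Y = 1/(3114/115 - 41/150) = 1/(92477/3450) = 3450/92477 ≈ 0.037307)
Y² = (3450/92477)² = 11902500/8551995529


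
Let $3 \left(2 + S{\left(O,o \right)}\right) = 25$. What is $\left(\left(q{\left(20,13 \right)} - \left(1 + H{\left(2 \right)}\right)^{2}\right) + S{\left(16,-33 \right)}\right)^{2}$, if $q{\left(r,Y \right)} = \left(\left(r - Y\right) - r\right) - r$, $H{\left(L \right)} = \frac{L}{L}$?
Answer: $\frac{8464}{9} \approx 940.44$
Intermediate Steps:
$S{\left(O,o \right)} = \frac{19}{3}$ ($S{\left(O,o \right)} = -2 + \frac{1}{3} \cdot 25 = -2 + \frac{25}{3} = \frac{19}{3}$)
$H{\left(L \right)} = 1$
$q{\left(r,Y \right)} = - Y - r$
$\left(\left(q{\left(20,13 \right)} - \left(1 + H{\left(2 \right)}\right)^{2}\right) + S{\left(16,-33 \right)}\right)^{2} = \left(\left(\left(\left(-1\right) 13 - 20\right) - \left(1 + 1\right)^{2}\right) + \frac{19}{3}\right)^{2} = \left(\left(\left(-13 - 20\right) - 2^{2}\right) + \frac{19}{3}\right)^{2} = \left(\left(-33 - 4\right) + \frac{19}{3}\right)^{2} = \left(-37 + \frac{19}{3}\right)^{2} = \left(- \frac{92}{3}\right)^{2} = \frac{8464}{9}$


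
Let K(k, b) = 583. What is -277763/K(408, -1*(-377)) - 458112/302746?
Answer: -42179358247/88250459 ≈ -477.95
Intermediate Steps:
-277763/K(408, -1*(-377)) - 458112/302746 = -277763/583 - 458112/302746 = -277763*1/583 - 458112*1/302746 = -277763/583 - 229056/151373 = -42179358247/88250459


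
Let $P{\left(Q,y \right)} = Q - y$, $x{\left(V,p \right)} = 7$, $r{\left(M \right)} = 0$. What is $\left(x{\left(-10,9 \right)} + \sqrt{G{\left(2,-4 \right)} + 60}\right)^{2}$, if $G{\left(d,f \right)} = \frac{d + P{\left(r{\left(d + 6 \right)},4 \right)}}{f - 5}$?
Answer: $\frac{\left(21 + \sqrt{542}\right)^{2}}{9} \approx 217.87$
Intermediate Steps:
$G{\left(d,f \right)} = \frac{-4 + d}{-5 + f}$ ($G{\left(d,f \right)} = \frac{d + \left(0 - 4\right)}{f - 5} = \frac{d + \left(0 - 4\right)}{-5 + f} = \frac{d - 4}{-5 + f} = \frac{-4 + d}{-5 + f}$)
$\left(x{\left(-10,9 \right)} + \sqrt{G{\left(2,-4 \right)} + 60}\right)^{2} = \left(7 + \sqrt{\frac{-4 + 2}{-5 - 4} + 60}\right)^{2} = \left(7 + \sqrt{\frac{1}{-9} \left(-2\right) + 60}\right)^{2} = \left(7 + \sqrt{\left(- \frac{1}{9}\right) \left(-2\right) + 60}\right)^{2} = \left(7 + \sqrt{\frac{2}{9} + 60}\right)^{2} = \left(7 + \sqrt{\frac{542}{9}}\right)^{2} = \left(7 + \frac{\sqrt{542}}{3}\right)^{2}$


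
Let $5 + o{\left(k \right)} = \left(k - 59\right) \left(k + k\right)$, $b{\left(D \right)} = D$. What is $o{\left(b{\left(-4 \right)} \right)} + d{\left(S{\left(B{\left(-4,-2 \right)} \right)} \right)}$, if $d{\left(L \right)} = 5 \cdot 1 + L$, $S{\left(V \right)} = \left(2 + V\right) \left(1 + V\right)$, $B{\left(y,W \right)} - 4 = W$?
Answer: $516$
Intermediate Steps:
$B{\left(y,W \right)} = 4 + W$
$o{\left(k \right)} = -5 + 2 k \left(-59 + k\right)$ ($o{\left(k \right)} = -5 + \left(k - 59\right) \left(k + k\right) = -5 + \left(-59 + k\right) 2 k = -5 + 2 k \left(-59 + k\right)$)
$S{\left(V \right)} = \left(1 + V\right) \left(2 + V\right)$
$d{\left(L \right)} = 5 + L$
$o{\left(b{\left(-4 \right)} \right)} + d{\left(S{\left(B{\left(-4,-2 \right)} \right)} \right)} = \left(-5 - -472 + 2 \left(-4\right)^{2}\right) + \left(5 + \left(2 + \left(4 - 2\right)^{2} + 3 \left(4 - 2\right)\right)\right) = \left(-5 + 472 + 2 \cdot 16\right) + \left(5 + \left(2 + 2^{2} + 3 \cdot 2\right)\right) = \left(-5 + 472 + 32\right) + \left(5 + \left(2 + 4 + 6\right)\right) = 499 + \left(5 + 12\right) = 499 + 17 = 516$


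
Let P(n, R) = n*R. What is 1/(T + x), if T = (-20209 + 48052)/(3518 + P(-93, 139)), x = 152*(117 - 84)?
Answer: 9409/47167701 ≈ 0.00019948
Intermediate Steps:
P(n, R) = R*n
x = 5016 (x = 152*33 = 5016)
T = -27843/9409 (T = (-20209 + 48052)/(3518 + 139*(-93)) = 27843/(3518 - 12927) = 27843/(-9409) = 27843*(-1/9409) = -27843/9409 ≈ -2.9592)
1/(T + x) = 1/(-27843/9409 + 5016) = 1/(47167701/9409) = 9409/47167701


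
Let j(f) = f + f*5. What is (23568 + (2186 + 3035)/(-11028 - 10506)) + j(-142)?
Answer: 489161123/21534 ≈ 22716.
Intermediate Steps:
j(f) = 6*f (j(f) = f + 5*f = 6*f)
(23568 + (2186 + 3035)/(-11028 - 10506)) + j(-142) = (23568 + (2186 + 3035)/(-11028 - 10506)) + 6*(-142) = (23568 + 5221/(-21534)) - 852 = (23568 + 5221*(-1/21534)) - 852 = (23568 - 5221/21534) - 852 = 507508091/21534 - 852 = 489161123/21534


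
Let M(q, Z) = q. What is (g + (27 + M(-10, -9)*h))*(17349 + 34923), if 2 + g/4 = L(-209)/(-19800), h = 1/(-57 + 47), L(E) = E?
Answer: 26191176/25 ≈ 1.0476e+6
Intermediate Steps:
h = -⅒ (h = 1/(-10) = -⅒ ≈ -0.10000)
g = -3581/450 (g = -8 + 4*(-209/(-19800)) = -8 + 4*(-209*(-1/19800)) = -8 + 4*(19/1800) = -8 + 19/450 = -3581/450 ≈ -7.9578)
(g + (27 + M(-10, -9)*h))*(17349 + 34923) = (-3581/450 + (27 - 10*(-⅒)))*(17349 + 34923) = (-3581/450 + (27 + 1))*52272 = (-3581/450 + 28)*52272 = (9019/450)*52272 = 26191176/25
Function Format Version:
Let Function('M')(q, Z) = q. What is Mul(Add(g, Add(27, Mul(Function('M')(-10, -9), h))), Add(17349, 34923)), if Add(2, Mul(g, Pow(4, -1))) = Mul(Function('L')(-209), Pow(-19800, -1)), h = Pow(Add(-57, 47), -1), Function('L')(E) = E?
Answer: Rational(26191176, 25) ≈ 1.0476e+6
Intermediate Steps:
h = Rational(-1, 10) (h = Pow(-10, -1) = Rational(-1, 10) ≈ -0.10000)
g = Rational(-3581, 450) (g = Add(-8, Mul(4, Mul(-209, Pow(-19800, -1)))) = Add(-8, Mul(4, Mul(-209, Rational(-1, 19800)))) = Add(-8, Mul(4, Rational(19, 1800))) = Add(-8, Rational(19, 450)) = Rational(-3581, 450) ≈ -7.9578)
Mul(Add(g, Add(27, Mul(Function('M')(-10, -9), h))), Add(17349, 34923)) = Mul(Add(Rational(-3581, 450), Add(27, Mul(-10, Rational(-1, 10)))), Add(17349, 34923)) = Mul(Add(Rational(-3581, 450), Add(27, 1)), 52272) = Mul(Add(Rational(-3581, 450), 28), 52272) = Mul(Rational(9019, 450), 52272) = Rational(26191176, 25)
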